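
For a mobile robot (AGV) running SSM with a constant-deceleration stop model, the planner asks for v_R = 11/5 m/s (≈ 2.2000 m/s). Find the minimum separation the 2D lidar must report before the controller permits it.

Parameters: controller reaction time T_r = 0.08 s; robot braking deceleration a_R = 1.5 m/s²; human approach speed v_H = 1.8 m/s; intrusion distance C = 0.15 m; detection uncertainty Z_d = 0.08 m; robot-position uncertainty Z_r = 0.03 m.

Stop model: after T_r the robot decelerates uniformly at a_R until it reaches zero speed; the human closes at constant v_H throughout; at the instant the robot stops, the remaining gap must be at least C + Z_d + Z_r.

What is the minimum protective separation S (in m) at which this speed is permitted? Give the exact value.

braking lasts T_s = (11/5)/(3/2) = 1.4667 s
robot in T_r: 2.2000·0.0800 = 0.1760 m
robot covers 2.2000·1.4667 − ½·1.5000·1.4667² = 1.6133 m while stopping
human over T_r+T_s: 1.8000·(0.0800+1.4667) = 2.7840 m
residual clearance needed = 0.1500+0.0800+0.0300 = 0.2600 m
S_min ≈ 0.1760+1.6133+2.7840+0.2600  ⇒  S_min = 29/6 m

S_min = 29/6 m = 4.8333 m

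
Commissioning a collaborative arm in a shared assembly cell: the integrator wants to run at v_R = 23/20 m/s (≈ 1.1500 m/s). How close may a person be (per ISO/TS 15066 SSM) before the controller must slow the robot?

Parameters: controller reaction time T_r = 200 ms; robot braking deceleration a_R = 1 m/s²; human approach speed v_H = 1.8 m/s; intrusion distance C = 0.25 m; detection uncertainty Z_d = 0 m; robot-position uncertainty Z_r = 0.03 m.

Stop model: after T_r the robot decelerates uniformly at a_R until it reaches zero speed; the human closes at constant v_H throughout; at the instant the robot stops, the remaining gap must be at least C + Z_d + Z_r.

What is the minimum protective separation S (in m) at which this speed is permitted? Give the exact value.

stop time T_s = (23/20)/1 = 1.1500 s
robot covers v_R·T_r = 1.1500·0.2000 = 0.2300 m before braking
robot covers 1.1500·1.1500 − ½·1.0000·1.1500² = 0.6613 m while stopping
person approaches 1.8000·(0.2000+1.1500) = 2.4300 m
margins: 0.2500+0.0000+0.0300 = 0.2800 m
S_min ≈ 0.2300+0.6613+2.4300+0.2800  ⇒  S_min = 2881/800 m

S_min = 2881/800 m = 3.6012 m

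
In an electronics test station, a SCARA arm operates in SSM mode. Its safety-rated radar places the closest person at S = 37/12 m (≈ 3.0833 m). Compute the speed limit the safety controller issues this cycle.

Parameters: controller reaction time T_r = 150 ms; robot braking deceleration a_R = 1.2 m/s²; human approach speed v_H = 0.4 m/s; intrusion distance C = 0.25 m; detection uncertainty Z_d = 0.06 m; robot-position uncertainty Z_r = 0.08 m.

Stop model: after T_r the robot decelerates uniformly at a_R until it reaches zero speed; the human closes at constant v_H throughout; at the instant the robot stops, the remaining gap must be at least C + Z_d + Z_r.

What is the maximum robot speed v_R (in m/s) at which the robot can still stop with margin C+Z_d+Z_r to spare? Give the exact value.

at the boundary: (5/12)·v² + (29/60)·v + (-79/30) = 0
  disc = (29/60)² − 4·(5/12)·(-79/30) = 1849/400 ; √disc = 43/20
  v_R = (−(29/60) + 43/20) / (2·(5/12)) = 2 m/s
check:
braking lasts T_s = 2/(6/5) = 1.6667 s
robot in T_r: 2.0000·0.1500 = 0.3000 m
robot under decel: 2.0000²/(2·1.2000) = 1.6667 m
human closes 0.4000·1.8167 = 0.7267 m
residual clearance needed = 0.2500+0.0600+0.0800 = 0.3900 m
sum ≈ 0.3000+1.6667+0.7267+0.3900 ≈ 3.0833 m = S ✓

v_R_max = 2 m/s = 2.0000 m/s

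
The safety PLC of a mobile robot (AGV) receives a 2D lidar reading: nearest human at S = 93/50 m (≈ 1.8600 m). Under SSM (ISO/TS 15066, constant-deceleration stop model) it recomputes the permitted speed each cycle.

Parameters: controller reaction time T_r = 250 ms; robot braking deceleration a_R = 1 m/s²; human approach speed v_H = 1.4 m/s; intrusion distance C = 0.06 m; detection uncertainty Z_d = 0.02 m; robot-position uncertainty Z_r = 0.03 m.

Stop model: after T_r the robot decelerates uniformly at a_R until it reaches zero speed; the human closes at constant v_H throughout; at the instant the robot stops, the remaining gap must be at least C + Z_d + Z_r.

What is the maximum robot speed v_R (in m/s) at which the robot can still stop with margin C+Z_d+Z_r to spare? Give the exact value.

collect terms ⇒ (1/2)·v_R² + (33/20)·v_R + (-7/5) = 0
  disc = (33/20)² − 4·(1/2)·(-7/5) = 2209/400 ; √disc = 47/20
  v_R = (−(33/20) + 47/20) / (2·(1/2)) = 7/10 m/s
check:
braking lasts T_s = (7/10)/1 = 0.7000 s
reaction-phase robot travel = 0.7000·0.2500 = 0.1750 m
robot covers 0.7000·0.7000 − ½·1.0000·0.7000² = 0.2450 m while stopping
human closes 1.4000·0.9500 = 1.3300 m
margins: 0.0600+0.0200+0.0300 = 0.1100 m
sum ≈ 0.1750+0.2450+1.3300+0.1100 ≈ 1.8600 m = S ✓

v_R_max = 7/10 m/s = 0.7000 m/s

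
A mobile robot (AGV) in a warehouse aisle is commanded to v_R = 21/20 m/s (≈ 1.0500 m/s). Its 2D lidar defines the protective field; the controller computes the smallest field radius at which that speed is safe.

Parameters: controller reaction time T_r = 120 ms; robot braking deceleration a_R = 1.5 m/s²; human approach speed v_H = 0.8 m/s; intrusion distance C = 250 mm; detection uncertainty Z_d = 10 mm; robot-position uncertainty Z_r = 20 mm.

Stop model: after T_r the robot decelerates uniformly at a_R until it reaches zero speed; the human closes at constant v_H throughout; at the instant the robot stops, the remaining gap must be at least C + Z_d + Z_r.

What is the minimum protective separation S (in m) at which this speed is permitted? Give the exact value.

S_min = 2859/2000 m = 1.4295 m

T_s = v_R/a_R = (21/20)/(3/2) = 0.7000 s
robot in T_r: 1.0500·0.1200 = 0.1260 m
robot under decel: 1.0500²/(2·1.5000) = 0.3675 m
person approaches 0.8000·(0.1200+0.7000) = 0.6560 m
residual clearance needed = 0.2500+0.0100+0.0200 = 0.2800 m
S_min ≈ 0.1260+0.3675+0.6560+0.2800  ⇒  S_min = 2859/2000 m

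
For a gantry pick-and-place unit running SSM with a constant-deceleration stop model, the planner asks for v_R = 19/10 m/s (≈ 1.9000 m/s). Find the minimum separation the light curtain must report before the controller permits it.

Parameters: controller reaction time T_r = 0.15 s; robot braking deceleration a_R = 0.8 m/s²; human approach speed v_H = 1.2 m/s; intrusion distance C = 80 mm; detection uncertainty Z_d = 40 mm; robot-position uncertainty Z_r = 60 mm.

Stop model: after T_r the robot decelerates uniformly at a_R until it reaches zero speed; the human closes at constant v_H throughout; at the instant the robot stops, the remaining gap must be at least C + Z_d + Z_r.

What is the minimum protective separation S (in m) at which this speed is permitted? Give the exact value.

S_min = 4601/800 m = 5.7512 m

braking lasts T_s = (19/10)/(4/5) = 2.3750 s
robot covers v_R·T_r = 1.9000·0.1500 = 0.2850 m before braking
braking distance = 1.9000²/(2·0.8000) = 2.2563 m
human closes 1.2000·2.5250 = 3.0300 m
margins: 0.0800+0.0400+0.0600 = 0.1800 m
S_min ≈ 0.2850+2.2563+3.0300+0.1800  ⇒  S_min = 4601/800 m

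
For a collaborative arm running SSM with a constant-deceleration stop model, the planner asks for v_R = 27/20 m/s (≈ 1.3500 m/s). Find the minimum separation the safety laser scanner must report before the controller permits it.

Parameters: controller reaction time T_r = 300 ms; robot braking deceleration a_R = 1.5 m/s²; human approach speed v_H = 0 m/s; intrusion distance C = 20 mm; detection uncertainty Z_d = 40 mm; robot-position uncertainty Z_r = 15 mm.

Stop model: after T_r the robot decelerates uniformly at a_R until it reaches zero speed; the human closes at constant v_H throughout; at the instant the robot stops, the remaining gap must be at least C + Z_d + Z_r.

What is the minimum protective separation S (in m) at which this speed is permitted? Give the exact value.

T_s = v_R/a_R = (27/20)/(3/2) = 0.9000 s
robot covers v_R·T_r = 1.3500·0.3000 = 0.4050 m before braking
robot covers 1.3500·0.9000 − ½·1.5000·0.9000² = 0.6075 m while stopping
human over T_r+T_s: 0.0000·(0.3000+0.9000) = 0.0000 m
C+Z_d+Z_r = 0.0200+0.0400+0.0150 = 0.0750 m
S_min ≈ 0.4050+0.6075+0.0000+0.0750  ⇒  S_min = 87/80 m

S_min = 87/80 m = 1.0875 m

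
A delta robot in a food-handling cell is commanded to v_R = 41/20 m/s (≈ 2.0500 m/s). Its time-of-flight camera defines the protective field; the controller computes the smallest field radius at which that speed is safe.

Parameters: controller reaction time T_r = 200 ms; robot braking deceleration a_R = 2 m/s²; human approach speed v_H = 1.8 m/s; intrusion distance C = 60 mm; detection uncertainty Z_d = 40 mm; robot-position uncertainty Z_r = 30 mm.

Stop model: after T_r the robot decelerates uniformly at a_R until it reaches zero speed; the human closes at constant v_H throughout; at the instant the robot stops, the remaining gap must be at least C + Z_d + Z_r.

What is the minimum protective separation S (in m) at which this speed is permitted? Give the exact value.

braking lasts T_s = (41/20)/2 = 1.0250 s
reaction-phase robot travel = 2.0500·0.2000 = 0.4100 m
braking distance = 2.0500²/(2·2.0000) = 1.0506 m
person approaches 1.8000·(0.2000+1.0250) = 2.2050 m
margins: 0.0600+0.0400+0.0300 = 0.1300 m
S_min ≈ 0.4100+1.0506+2.2050+0.1300  ⇒  S_min = 6073/1600 m

S_min = 6073/1600 m = 3.7956 m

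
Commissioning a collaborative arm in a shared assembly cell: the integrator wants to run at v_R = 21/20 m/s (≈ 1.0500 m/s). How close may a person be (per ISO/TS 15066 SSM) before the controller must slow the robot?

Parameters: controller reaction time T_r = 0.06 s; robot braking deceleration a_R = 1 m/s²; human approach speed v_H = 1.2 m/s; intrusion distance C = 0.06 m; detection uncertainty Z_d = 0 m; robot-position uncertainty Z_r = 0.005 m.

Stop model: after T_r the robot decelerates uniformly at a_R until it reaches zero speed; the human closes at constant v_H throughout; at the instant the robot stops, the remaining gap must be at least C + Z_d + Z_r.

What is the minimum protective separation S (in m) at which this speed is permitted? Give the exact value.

stop time T_s = (21/20)/1 = 1.0500 s
robot in T_r: 1.0500·0.0600 = 0.0630 m
robot covers 1.0500·1.0500 − ½·1.0000·1.0500² = 0.5513 m while stopping
human closes 1.2000·1.1100 = 1.3320 m
residual clearance needed = 0.0600+0.0000+0.0050 = 0.0650 m
S_min ≈ 0.0630+0.5513+1.3320+0.0650  ⇒  S_min = 1609/800 m

S_min = 1609/800 m = 2.0112 m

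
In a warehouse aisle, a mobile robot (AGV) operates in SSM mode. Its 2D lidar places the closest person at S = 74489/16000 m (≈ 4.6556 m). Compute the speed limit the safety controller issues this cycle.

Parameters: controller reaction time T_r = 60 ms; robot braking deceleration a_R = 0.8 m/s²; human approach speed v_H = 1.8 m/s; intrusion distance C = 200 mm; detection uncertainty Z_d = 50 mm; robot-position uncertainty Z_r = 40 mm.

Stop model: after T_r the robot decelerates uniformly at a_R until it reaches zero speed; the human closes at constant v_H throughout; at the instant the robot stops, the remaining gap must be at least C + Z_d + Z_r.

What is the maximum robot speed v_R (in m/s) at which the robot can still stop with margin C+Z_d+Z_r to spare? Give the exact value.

at the boundary: (5/8)·v² + (231/100)·v + (-68121/16000) = 0
  disc = (231/100)² − 4·(5/8)·(-68121/16000) = 2556801/160000 ; √disc = 1599/400
  v_R = (−(231/100) + 1599/400) / (2·(5/8)) = 27/20 m/s
check:
stop time T_s = (27/20)/(4/5) = 1.6875 s
reaction-phase robot travel = 1.3500·0.0600 = 0.0810 m
robot covers 1.3500·1.6875 − ½·0.8000·1.6875² = 1.1391 m while stopping
person approaches 1.8000·(0.0600+1.6875) = 3.1455 m
margins: 0.2000+0.0500+0.0400 = 0.2900 m
sum ≈ 0.0810+1.1391+3.1455+0.2900 ≈ 4.6556 m = S ✓

v_R_max = 27/20 m/s = 1.3500 m/s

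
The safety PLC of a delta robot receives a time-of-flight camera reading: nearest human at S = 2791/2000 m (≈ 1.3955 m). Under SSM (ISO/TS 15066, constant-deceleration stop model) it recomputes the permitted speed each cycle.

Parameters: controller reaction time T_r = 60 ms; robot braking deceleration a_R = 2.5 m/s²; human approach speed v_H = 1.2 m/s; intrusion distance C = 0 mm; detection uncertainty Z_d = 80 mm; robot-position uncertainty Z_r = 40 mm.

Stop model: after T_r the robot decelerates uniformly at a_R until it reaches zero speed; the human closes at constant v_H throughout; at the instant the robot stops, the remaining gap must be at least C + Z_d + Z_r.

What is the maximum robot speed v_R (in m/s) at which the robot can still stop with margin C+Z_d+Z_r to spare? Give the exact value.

at the boundary: (1/5)·v² + (27/50)·v + (-2407/2000) = 0
  disc = (27/50)² − 4·(1/5)·(-2407/2000) = 784/625 ; √disc = 28/25
  v_R = (−(27/50) + 28/25) / (2·(1/5)) = 29/20 m/s
check:
stop time T_s = (29/20)/(5/2) = 0.5800 s
robot covers v_R·T_r = 1.4500·0.0600 = 0.0870 m before braking
braking distance = 1.4500²/(2·2.5000) = 0.4205 m
human closes 1.2000·0.6400 = 0.7680 m
residual clearance needed = 0.0000+0.0800+0.0400 = 0.1200 m
sum ≈ 0.0870+0.4205+0.7680+0.1200 ≈ 1.3955 m = S ✓

v_R_max = 29/20 m/s = 1.4500 m/s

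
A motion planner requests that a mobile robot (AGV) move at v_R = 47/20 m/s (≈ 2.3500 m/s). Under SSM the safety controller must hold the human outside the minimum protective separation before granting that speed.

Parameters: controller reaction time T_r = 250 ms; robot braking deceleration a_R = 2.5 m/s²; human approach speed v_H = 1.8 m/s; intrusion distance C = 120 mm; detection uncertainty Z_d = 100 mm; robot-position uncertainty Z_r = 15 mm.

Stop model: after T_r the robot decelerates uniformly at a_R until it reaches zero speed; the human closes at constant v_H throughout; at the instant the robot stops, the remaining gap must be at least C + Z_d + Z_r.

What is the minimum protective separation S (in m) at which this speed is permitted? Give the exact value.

S_min = 4069/1000 m = 4.0690 m

T_s = v_R/a_R = (47/20)/(5/2) = 0.9400 s
robot in T_r: 2.3500·0.2500 = 0.5875 m
robot under decel: 2.3500²/(2·2.5000) = 1.1045 m
person approaches 1.8000·(0.2500+0.9400) = 2.1420 m
margins: 0.1200+0.1000+0.0150 = 0.2350 m
S_min ≈ 0.5875+1.1045+2.1420+0.2350  ⇒  S_min = 4069/1000 m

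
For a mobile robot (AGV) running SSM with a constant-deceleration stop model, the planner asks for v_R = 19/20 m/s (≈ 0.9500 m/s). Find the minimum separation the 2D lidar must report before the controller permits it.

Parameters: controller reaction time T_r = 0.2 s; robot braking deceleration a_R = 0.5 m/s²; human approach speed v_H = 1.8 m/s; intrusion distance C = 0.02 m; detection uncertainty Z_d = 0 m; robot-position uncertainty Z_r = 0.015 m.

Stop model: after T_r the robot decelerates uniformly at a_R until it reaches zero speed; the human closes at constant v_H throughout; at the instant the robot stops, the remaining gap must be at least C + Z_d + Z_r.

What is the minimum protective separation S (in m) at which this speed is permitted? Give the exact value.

S_min = 1963/400 m = 4.9075 m

braking lasts T_s = (19/20)/(1/2) = 1.9000 s
robot in T_r: 0.9500·0.2000 = 0.1900 m
robot under decel: 0.9500²/(2·0.5000) = 0.9025 m
person approaches 1.8000·(0.2000+1.9000) = 3.7800 m
residual clearance needed = 0.0200+0.0000+0.0150 = 0.0350 m
S_min ≈ 0.1900+0.9025+3.7800+0.0350  ⇒  S_min = 1963/400 m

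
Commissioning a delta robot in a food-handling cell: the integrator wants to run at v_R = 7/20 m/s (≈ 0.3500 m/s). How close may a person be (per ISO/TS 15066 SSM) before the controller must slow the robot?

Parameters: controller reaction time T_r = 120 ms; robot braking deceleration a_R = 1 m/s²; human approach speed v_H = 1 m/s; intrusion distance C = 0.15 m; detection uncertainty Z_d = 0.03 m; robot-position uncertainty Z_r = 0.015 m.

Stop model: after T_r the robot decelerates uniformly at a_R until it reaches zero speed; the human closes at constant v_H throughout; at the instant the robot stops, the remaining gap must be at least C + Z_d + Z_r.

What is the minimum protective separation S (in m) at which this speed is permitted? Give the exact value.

S_min = 3073/4000 m = 0.7682 m

stop time T_s = (7/20)/1 = 0.3500 s
reaction-phase robot travel = 0.3500·0.1200 = 0.0420 m
robot under decel: 0.3500²/(2·1.0000) = 0.0612 m
human closes 1.0000·0.4700 = 0.4700 m
margins: 0.1500+0.0300+0.0150 = 0.1950 m
S_min ≈ 0.0420+0.0612+0.4700+0.1950  ⇒  S_min = 3073/4000 m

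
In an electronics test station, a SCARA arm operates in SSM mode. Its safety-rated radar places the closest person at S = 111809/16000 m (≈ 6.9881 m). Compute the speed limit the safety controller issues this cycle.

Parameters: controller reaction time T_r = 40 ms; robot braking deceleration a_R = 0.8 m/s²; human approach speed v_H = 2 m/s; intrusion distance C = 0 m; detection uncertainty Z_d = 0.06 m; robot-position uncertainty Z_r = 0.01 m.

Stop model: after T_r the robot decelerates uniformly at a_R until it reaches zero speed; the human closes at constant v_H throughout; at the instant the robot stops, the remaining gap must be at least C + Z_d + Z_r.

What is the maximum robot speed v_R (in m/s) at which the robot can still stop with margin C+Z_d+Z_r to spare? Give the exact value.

v_R_max = 37/20 m/s = 1.8500 m/s

quadratic (5/8)·v² + (127/50)·v + (-109409/16000) = 0
  disc = (127/50)² − 4·(5/8)·(-109409/16000) = 3767481/160000 ; √disc = 1941/400
  v_R = (−(127/50) + 1941/400) / (2·(5/8)) = 37/20 m/s
check:
T_s = v_R/a_R = (37/20)/(4/5) = 2.3125 s
robot covers v_R·T_r = 1.8500·0.0400 = 0.0740 m before braking
robot covers 1.8500·2.3125 − ½·0.8000·2.3125² = 2.1391 m while stopping
human over T_r+T_s: 2.0000·(0.0400+2.3125) = 4.7050 m
margins: 0.0000+0.0600+0.0100 = 0.0700 m
sum ≈ 0.0740+2.1391+4.7050+0.0700 ≈ 6.9881 m = S ✓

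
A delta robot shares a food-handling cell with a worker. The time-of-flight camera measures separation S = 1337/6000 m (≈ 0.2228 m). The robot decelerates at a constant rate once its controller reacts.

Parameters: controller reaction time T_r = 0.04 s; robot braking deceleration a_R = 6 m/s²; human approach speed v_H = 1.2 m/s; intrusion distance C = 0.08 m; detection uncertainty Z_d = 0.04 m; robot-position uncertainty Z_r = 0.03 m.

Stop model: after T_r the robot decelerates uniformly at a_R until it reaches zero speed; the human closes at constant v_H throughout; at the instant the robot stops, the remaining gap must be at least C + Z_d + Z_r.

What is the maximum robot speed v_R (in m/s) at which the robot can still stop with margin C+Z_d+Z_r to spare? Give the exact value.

v_R_max = 1/10 m/s = 0.1000 m/s

at the boundary: (1/12)·v² + (6/25)·v + (-149/6000) = 0
  disc = (6/25)² − 4·(1/12)·(-149/6000) = 5929/90000 ; √disc = 77/300
  v_R = (−(6/25) + 77/300) / (2·(1/12)) = 1/10 m/s
check:
braking lasts T_s = (1/10)/6 = 0.0167 s
robot in T_r: 0.1000·0.0400 = 0.0040 m
robot covers 0.1000·0.0167 − ½·6.0000·0.0167² = 0.0008 m while stopping
human over T_r+T_s: 1.2000·(0.0400+0.0167) = 0.0680 m
C+Z_d+Z_r = 0.0800+0.0400+0.0300 = 0.1500 m
sum ≈ 0.0040+0.0008+0.0680+0.1500 ≈ 0.2228 m = S ✓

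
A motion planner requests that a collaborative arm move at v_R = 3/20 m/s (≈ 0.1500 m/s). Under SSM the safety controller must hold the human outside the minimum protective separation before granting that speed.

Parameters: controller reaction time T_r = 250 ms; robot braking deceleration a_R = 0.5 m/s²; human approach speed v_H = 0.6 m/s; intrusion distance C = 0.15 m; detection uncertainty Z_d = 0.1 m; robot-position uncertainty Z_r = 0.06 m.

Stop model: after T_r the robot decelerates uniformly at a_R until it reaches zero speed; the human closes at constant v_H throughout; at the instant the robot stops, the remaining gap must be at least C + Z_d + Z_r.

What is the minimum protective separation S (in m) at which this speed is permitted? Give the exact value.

stop time T_s = (3/20)/(1/2) = 0.3000 s
robot in T_r: 0.1500·0.2500 = 0.0375 m
robot covers 0.1500·0.3000 − ½·0.5000·0.3000² = 0.0225 m while stopping
human closes 0.6000·0.5500 = 0.3300 m
C+Z_d+Z_r = 0.1500+0.1000+0.0600 = 0.3100 m
S_min ≈ 0.0375+0.0225+0.3300+0.3100  ⇒  S_min = 7/10 m

S_min = 7/10 m = 0.7000 m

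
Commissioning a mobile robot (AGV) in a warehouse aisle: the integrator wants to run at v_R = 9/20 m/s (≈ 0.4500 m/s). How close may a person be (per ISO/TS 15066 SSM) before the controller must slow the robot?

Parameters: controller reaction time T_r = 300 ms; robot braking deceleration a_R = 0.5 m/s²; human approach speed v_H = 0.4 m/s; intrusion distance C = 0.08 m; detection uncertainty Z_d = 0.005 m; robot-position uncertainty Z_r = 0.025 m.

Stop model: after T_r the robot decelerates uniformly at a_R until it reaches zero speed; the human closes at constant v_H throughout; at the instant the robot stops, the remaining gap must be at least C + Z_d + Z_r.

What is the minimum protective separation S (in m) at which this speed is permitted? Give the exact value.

S_min = 371/400 m = 0.9275 m

braking lasts T_s = (9/20)/(1/2) = 0.9000 s
robot in T_r: 0.4500·0.3000 = 0.1350 m
robot covers 0.4500·0.9000 − ½·0.5000·0.9000² = 0.2025 m while stopping
person approaches 0.4000·(0.3000+0.9000) = 0.4800 m
C+Z_d+Z_r = 0.0800+0.0050+0.0250 = 0.1100 m
S_min ≈ 0.1350+0.2025+0.4800+0.1100  ⇒  S_min = 371/400 m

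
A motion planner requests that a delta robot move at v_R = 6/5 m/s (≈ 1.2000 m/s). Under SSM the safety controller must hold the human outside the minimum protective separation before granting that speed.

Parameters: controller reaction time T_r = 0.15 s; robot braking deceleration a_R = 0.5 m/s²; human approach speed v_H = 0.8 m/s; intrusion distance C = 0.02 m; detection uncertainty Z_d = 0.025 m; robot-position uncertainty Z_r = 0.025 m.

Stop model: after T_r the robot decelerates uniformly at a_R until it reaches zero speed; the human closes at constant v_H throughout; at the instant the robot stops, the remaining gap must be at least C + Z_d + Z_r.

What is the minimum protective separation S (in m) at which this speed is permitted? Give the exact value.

S_min = 373/100 m = 3.7300 m

stop time T_s = (6/5)/(1/2) = 2.4000 s
robot in T_r: 1.2000·0.1500 = 0.1800 m
braking distance = 1.2000²/(2·0.5000) = 1.4400 m
person approaches 0.8000·(0.1500+2.4000) = 2.0400 m
residual clearance needed = 0.0200+0.0250+0.0250 = 0.0700 m
S_min ≈ 0.1800+1.4400+2.0400+0.0700  ⇒  S_min = 373/100 m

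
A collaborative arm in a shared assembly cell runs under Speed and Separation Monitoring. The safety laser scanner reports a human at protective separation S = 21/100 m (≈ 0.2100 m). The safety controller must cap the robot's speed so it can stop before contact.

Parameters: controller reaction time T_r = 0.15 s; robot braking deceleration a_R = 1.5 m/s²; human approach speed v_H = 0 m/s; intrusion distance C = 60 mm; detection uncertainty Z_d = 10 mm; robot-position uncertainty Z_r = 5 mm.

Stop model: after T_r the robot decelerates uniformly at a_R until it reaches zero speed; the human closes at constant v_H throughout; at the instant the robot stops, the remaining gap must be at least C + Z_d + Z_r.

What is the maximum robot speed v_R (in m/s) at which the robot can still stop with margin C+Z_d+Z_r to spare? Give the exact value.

v_R_max = 9/20 m/s = 0.4500 m/s

quadratic (1/3)·v² + (3/20)·v + (-27/200) = 0
  disc = (3/20)² − 4·(1/3)·(-27/200) = 81/400 ; √disc = 9/20
  v_R = (−(3/20) + 9/20) / (2·(1/3)) = 9/20 m/s
check:
braking lasts T_s = (9/20)/(3/2) = 0.3000 s
robot covers v_R·T_r = 0.4500·0.1500 = 0.0675 m before braking
robot covers 0.4500·0.3000 − ½·1.5000·0.3000² = 0.0675 m while stopping
person approaches 0.0000·(0.1500+0.3000) = 0.0000 m
C+Z_d+Z_r = 0.0600+0.0100+0.0050 = 0.0750 m
sum ≈ 0.0675+0.0675+0.0000+0.0750 ≈ 0.2100 m = S ✓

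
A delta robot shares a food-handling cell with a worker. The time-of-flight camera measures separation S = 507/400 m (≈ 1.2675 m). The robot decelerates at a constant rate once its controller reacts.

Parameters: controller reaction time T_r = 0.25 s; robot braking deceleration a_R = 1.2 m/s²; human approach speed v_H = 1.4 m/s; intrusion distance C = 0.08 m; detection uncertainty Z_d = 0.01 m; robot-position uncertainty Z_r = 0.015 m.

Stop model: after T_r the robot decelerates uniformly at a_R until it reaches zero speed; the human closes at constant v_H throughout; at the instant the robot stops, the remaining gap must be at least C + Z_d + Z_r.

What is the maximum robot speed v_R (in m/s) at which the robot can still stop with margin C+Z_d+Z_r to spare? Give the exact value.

at the boundary: (5/12)·v² + (17/12)·v + (-13/16) = 0
  disc = (17/12)² − 4·(5/12)·(-13/16) = 121/36 ; √disc = 11/6
  v_R = (−(17/12) + 11/6) / (2·(5/12)) = 1/2 m/s
check:
T_s = v_R/a_R = (1/2)/(6/5) = 0.4167 s
reaction-phase robot travel = 0.5000·0.2500 = 0.1250 m
robot covers 0.5000·0.4167 − ½·1.2000·0.4167² = 0.1042 m while stopping
human over T_r+T_s: 1.4000·(0.2500+0.4167) = 0.9333 m
margins: 0.0800+0.0100+0.0150 = 0.1050 m
sum ≈ 0.1250+0.1042+0.9333+0.1050 ≈ 1.2675 m = S ✓

v_R_max = 1/2 m/s = 0.5000 m/s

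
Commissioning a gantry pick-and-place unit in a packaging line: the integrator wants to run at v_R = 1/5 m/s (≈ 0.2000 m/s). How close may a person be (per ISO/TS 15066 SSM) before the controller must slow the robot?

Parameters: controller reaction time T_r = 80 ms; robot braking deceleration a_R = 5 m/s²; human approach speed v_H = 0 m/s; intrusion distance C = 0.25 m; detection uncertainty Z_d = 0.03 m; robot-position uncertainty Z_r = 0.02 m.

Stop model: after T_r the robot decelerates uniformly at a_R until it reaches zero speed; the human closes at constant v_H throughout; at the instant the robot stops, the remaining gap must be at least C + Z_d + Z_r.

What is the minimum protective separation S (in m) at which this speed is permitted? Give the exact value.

T_s = v_R/a_R = (1/5)/5 = 0.0400 s
robot in T_r: 0.2000·0.0800 = 0.0160 m
braking distance = 0.2000²/(2·5.0000) = 0.0040 m
human closes 0.0000·0.1200 = 0.0000 m
residual clearance needed = 0.2500+0.0300+0.0200 = 0.3000 m
S_min ≈ 0.0160+0.0040+0.0000+0.3000  ⇒  S_min = 8/25 m

S_min = 8/25 m = 0.3200 m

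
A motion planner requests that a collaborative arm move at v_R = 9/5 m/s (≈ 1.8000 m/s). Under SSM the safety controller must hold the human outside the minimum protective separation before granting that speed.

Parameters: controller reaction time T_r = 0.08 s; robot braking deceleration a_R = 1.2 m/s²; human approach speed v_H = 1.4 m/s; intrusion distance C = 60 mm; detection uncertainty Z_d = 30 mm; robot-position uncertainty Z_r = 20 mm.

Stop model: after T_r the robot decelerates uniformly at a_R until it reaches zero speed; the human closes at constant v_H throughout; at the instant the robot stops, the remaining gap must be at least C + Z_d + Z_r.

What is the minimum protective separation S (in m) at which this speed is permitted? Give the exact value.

S_min = 477/125 m = 3.8160 m

T_s = v_R/a_R = (9/5)/(6/5) = 1.5000 s
robot covers v_R·T_r = 1.8000·0.0800 = 0.1440 m before braking
robot covers 1.8000·1.5000 − ½·1.2000·1.5000² = 1.3500 m while stopping
person approaches 1.4000·(0.0800+1.5000) = 2.2120 m
residual clearance needed = 0.0600+0.0300+0.0200 = 0.1100 m
S_min ≈ 0.1440+1.3500+2.2120+0.1100  ⇒  S_min = 477/125 m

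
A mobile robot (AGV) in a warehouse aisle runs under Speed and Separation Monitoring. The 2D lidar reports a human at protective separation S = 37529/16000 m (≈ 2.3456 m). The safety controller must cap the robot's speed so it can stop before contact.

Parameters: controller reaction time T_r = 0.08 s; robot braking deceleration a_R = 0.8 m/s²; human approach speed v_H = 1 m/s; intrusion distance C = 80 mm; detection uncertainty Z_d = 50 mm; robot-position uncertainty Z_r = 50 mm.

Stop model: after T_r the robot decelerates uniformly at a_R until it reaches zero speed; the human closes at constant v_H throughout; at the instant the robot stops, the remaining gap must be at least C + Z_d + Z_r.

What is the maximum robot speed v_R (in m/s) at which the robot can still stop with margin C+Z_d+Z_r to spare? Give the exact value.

collect terms ⇒ (5/8)·v_R² + (133/100)·v_R + (-33369/16000) = 0
  disc = (133/100)² − 4·(5/8)·(-33369/16000) = 1117249/160000 ; √disc = 1057/400
  v_R = (−(133/100) + 1057/400) / (2·(5/8)) = 21/20 m/s
check:
braking lasts T_s = (21/20)/(4/5) = 1.3125 s
robot in T_r: 1.0500·0.0800 = 0.0840 m
braking distance = 1.0500²/(2·0.8000) = 0.6891 m
human closes 1.0000·1.3925 = 1.3925 m
margins: 0.0800+0.0500+0.0500 = 0.1800 m
sum ≈ 0.0840+0.6891+1.3925+0.1800 ≈ 2.3456 m = S ✓

v_R_max = 21/20 m/s = 1.0500 m/s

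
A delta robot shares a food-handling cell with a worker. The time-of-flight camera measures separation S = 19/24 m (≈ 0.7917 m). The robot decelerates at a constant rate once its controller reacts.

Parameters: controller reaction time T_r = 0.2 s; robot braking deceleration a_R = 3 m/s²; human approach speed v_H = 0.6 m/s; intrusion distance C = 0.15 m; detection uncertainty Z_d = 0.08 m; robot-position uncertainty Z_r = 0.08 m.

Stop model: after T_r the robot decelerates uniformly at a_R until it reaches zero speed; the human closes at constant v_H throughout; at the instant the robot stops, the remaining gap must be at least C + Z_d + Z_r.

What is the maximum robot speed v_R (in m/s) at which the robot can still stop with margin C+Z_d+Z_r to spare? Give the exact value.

v_R_max = 7/10 m/s = 0.7000 m/s

at the boundary: (1/6)·v² + (2/5)·v + (-217/600) = 0
  disc = (2/5)² − 4·(1/6)·(-217/600) = 361/900 ; √disc = 19/30
  v_R = (−(2/5) + 19/30) / (2·(1/6)) = 7/10 m/s
check:
T_s = v_R/a_R = (7/10)/3 = 0.2333 s
robot in T_r: 0.7000·0.2000 = 0.1400 m
braking distance = 0.7000²/(2·3.0000) = 0.0817 m
human over T_r+T_s: 0.6000·(0.2000+0.2333) = 0.2600 m
margins: 0.1500+0.0800+0.0800 = 0.3100 m
sum ≈ 0.1400+0.0817+0.2600+0.3100 ≈ 0.7917 m = S ✓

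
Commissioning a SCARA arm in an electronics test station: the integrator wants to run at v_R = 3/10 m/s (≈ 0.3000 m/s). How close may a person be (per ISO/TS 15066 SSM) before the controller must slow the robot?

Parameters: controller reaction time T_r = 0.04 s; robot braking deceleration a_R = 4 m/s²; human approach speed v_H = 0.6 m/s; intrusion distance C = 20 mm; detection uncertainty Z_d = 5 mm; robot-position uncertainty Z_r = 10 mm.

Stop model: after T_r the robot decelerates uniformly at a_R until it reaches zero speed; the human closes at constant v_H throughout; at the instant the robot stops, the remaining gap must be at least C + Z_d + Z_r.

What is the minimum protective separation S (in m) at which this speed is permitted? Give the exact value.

S_min = 509/4000 m = 0.1273 m

T_s = v_R/a_R = (3/10)/4 = 0.0750 s
robot covers v_R·T_r = 0.3000·0.0400 = 0.0120 m before braking
robot covers 0.3000·0.0750 − ½·4.0000·0.0750² = 0.0112 m while stopping
human over T_r+T_s: 0.6000·(0.0400+0.0750) = 0.0690 m
margins: 0.0200+0.0050+0.0100 = 0.0350 m
S_min ≈ 0.0120+0.0112+0.0690+0.0350  ⇒  S_min = 509/4000 m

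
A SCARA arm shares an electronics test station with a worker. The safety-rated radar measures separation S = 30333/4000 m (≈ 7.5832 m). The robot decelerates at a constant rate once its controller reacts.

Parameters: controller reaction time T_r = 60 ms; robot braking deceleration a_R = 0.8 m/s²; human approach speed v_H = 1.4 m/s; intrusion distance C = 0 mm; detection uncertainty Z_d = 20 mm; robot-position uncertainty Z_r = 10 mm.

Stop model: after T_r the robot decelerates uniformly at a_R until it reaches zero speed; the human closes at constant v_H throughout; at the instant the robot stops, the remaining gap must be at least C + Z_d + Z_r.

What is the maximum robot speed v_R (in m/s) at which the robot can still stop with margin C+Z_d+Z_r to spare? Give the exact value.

v_R_max = 23/10 m/s = 2.3000 m/s

collect terms ⇒ (5/8)·v_R² + (181/100)·v_R + (-29877/4000) = 0
  disc = (181/100)² − 4·(5/8)·(-29877/4000) = 877969/40000 ; √disc = 937/200
  v_R = (−(181/100) + 937/200) / (2·(5/8)) = 23/10 m/s
check:
T_s = v_R/a_R = (23/10)/(4/5) = 2.8750 s
robot in T_r: 2.3000·0.0600 = 0.1380 m
braking distance = 2.3000²/(2·0.8000) = 3.3062 m
person approaches 1.4000·(0.0600+2.8750) = 4.1090 m
margins: 0.0000+0.0200+0.0100 = 0.0300 m
sum ≈ 0.1380+3.3062+4.1090+0.0300 ≈ 7.5832 m = S ✓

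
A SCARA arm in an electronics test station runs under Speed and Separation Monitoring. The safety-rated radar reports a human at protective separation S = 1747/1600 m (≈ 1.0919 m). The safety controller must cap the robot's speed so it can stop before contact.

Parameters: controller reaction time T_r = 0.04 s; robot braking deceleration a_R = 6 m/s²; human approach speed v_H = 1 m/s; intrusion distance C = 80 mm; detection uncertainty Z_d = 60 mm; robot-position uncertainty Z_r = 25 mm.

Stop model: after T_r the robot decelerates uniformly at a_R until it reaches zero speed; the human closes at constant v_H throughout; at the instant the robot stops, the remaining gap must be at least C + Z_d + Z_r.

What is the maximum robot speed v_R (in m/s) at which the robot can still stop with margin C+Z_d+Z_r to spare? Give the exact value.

collect terms ⇒ (1/12)·v_R² + (31/150)·v_R + (-1419/1600) = 0
  disc = (31/150)² − 4·(1/12)·(-1419/1600) = 121801/360000 ; √disc = 349/600
  v_R = (−(31/150) + 349/600) / (2·(1/12)) = 9/4 m/s
check:
T_s = v_R/a_R = (9/4)/6 = 0.3750 s
robot in T_r: 2.2500·0.0400 = 0.0900 m
robot under decel: 2.2500²/(2·6.0000) = 0.4219 m
human closes 1.0000·0.4150 = 0.4150 m
margins: 0.0800+0.0600+0.0250 = 0.1650 m
sum ≈ 0.0900+0.4219+0.4150+0.1650 ≈ 1.0919 m = S ✓

v_R_max = 9/4 m/s = 2.2500 m/s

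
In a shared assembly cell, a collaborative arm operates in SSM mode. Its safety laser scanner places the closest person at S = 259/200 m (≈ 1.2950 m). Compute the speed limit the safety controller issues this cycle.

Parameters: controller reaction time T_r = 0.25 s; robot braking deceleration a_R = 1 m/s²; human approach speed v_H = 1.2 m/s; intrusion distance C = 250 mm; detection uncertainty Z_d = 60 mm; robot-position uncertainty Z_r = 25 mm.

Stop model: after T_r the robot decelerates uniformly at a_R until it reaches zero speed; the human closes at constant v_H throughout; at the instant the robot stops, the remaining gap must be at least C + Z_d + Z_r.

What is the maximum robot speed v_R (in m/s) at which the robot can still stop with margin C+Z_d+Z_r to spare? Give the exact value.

quadratic (1/2)·v² + (29/20)·v + (-33/50) = 0
  disc = (29/20)² − 4·(1/2)·(-33/50) = 1369/400 ; √disc = 37/20
  v_R = (−(29/20) + 37/20) / (2·(1/2)) = 2/5 m/s
check:
stop time T_s = (2/5)/1 = 0.4000 s
reaction-phase robot travel = 0.4000·0.2500 = 0.1000 m
robot under decel: 0.4000²/(2·1.0000) = 0.0800 m
human over T_r+T_s: 1.2000·(0.2500+0.4000) = 0.7800 m
margins: 0.2500+0.0600+0.0250 = 0.3350 m
sum ≈ 0.1000+0.0800+0.7800+0.3350 ≈ 1.2950 m = S ✓

v_R_max = 2/5 m/s = 0.4000 m/s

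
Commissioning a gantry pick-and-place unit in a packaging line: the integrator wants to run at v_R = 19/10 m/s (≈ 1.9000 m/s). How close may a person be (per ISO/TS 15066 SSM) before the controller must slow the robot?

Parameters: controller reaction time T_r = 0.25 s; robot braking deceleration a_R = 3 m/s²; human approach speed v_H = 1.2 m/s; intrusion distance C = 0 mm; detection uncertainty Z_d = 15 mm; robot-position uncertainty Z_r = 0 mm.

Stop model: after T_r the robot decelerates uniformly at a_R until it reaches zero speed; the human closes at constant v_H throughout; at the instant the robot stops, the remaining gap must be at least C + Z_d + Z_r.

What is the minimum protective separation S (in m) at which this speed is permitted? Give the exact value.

S_min = 1291/600 m = 2.1517 m

T_s = v_R/a_R = (19/10)/3 = 0.6333 s
robot in T_r: 1.9000·0.2500 = 0.4750 m
braking distance = 1.9000²/(2·3.0000) = 0.6017 m
human over T_r+T_s: 1.2000·(0.2500+0.6333) = 1.0600 m
residual clearance needed = 0.0000+0.0150+0.0000 = 0.0150 m
S_min ≈ 0.4750+0.6017+1.0600+0.0150  ⇒  S_min = 1291/600 m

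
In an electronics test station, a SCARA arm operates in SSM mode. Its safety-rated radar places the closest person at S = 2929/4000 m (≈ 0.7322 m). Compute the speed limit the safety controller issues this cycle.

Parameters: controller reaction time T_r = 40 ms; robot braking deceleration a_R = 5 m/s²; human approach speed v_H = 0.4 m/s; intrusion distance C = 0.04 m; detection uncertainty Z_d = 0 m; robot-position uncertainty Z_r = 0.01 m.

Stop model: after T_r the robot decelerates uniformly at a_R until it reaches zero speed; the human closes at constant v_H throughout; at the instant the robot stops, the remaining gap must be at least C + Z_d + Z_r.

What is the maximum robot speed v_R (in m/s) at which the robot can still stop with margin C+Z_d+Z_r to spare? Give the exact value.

quadratic (1/10)·v² + (3/25)·v + (-533/800) = 0
  disc = (3/25)² − 4·(1/10)·(-533/800) = 2809/10000 ; √disc = 53/100
  v_R = (−(3/25) + 53/100) / (2·(1/10)) = 41/20 m/s
check:
braking lasts T_s = (41/20)/5 = 0.4100 s
robot covers v_R·T_r = 2.0500·0.0400 = 0.0820 m before braking
robot covers 2.0500·0.4100 − ½·5.0000·0.4100² = 0.4203 m while stopping
human closes 0.4000·0.4500 = 0.1800 m
C+Z_d+Z_r = 0.0400+0.0000+0.0100 = 0.0500 m
sum ≈ 0.0820+0.4203+0.1800+0.0500 ≈ 0.7322 m = S ✓

v_R_max = 41/20 m/s = 2.0500 m/s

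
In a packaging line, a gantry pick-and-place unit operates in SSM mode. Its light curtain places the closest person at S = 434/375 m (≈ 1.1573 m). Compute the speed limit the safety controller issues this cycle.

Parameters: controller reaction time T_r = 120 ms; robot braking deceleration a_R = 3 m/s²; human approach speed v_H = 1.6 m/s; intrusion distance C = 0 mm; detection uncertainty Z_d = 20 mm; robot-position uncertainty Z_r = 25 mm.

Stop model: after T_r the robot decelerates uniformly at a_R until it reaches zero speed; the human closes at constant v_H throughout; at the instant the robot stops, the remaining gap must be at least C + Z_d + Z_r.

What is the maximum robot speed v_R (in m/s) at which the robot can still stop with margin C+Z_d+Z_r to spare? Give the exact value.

collect terms ⇒ (1/6)·v_R² + (49/75)·v_R + (-2761/3000) = 0
  disc = (49/75)² − 4·(1/6)·(-2761/3000) = 2601/2500 ; √disc = 51/50
  v_R = (−(49/75) + 51/50) / (2·(1/6)) = 11/10 m/s
check:
stop time T_s = (11/10)/3 = 0.3667 s
reaction-phase robot travel = 1.1000·0.1200 = 0.1320 m
robot covers 1.1000·0.3667 − ½·3.0000·0.3667² = 0.2017 m while stopping
human over T_r+T_s: 1.6000·(0.1200+0.3667) = 0.7787 m
margins: 0.0000+0.0200+0.0250 = 0.0450 m
sum ≈ 0.1320+0.2017+0.7787+0.0450 ≈ 1.1573 m = S ✓

v_R_max = 11/10 m/s = 1.1000 m/s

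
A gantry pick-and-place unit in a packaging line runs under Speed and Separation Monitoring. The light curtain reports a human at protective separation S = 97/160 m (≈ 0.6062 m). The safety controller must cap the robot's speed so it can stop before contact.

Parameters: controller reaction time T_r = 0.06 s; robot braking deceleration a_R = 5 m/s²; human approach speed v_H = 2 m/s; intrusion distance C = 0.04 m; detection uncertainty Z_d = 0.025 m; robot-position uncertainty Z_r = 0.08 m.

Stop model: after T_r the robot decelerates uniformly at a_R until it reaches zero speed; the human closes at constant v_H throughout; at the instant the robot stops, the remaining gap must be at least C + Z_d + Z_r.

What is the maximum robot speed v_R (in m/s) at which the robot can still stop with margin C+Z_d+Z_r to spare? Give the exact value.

v_R_max = 13/20 m/s = 0.6500 m/s

quadratic (1/10)·v² + (23/50)·v + (-273/800) = 0
  disc = (23/50)² − 4·(1/10)·(-273/800) = 3481/10000 ; √disc = 59/100
  v_R = (−(23/50) + 59/100) / (2·(1/10)) = 13/20 m/s
check:
stop time T_s = (13/20)/5 = 0.1300 s
reaction-phase robot travel = 0.6500·0.0600 = 0.0390 m
robot covers 0.6500·0.1300 − ½·5.0000·0.1300² = 0.0423 m while stopping
human over T_r+T_s: 2.0000·(0.0600+0.1300) = 0.3800 m
margins: 0.0400+0.0250+0.0800 = 0.1450 m
sum ≈ 0.0390+0.0423+0.3800+0.1450 ≈ 0.6062 m = S ✓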